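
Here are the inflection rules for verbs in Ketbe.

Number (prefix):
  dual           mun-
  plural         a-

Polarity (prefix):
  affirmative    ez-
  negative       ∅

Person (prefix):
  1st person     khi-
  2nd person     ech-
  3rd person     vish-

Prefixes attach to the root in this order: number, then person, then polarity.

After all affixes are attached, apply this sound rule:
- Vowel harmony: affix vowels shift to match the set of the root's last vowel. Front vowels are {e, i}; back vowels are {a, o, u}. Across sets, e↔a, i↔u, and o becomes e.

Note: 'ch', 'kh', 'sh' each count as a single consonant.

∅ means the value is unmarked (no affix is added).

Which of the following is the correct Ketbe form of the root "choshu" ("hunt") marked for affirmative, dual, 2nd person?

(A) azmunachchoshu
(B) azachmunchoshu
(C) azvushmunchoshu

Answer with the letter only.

B

Attach number dual mun- → munchoshu.
Attach person 2nd person ech- → echmunchoshu.
Attach polarity affirmative ez- → ezechmunchoshu.
Apply vowel harmony: ezechmunchoshu → azachmunchoshu.
So the correct form is azachmunchoshu, option (B).
(C) azvushmunchoshu is wrong: it uses 3rd person instead of 2nd person for person.
(A) azmunachchoshu is wrong: it has the affixes in the wrong order.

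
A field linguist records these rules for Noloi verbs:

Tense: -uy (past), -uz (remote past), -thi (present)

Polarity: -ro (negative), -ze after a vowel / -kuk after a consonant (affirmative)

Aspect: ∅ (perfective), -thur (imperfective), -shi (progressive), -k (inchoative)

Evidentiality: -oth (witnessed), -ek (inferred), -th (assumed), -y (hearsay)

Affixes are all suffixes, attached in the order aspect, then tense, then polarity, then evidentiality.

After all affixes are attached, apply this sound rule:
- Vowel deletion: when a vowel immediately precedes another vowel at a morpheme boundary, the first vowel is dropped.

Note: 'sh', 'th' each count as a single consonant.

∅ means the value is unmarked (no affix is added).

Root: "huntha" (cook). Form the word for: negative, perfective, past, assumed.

aspect = perfective: zero marking, form stays huntha.
Attach tense past -uy → hunthauy.
Attach polarity negative -ro → hunthauyro.
Attach evidentiality assumed -th → hunthauyroth.
Apply vowel deletion: hunthauyroth → hunthuyroth.

hunthuyroth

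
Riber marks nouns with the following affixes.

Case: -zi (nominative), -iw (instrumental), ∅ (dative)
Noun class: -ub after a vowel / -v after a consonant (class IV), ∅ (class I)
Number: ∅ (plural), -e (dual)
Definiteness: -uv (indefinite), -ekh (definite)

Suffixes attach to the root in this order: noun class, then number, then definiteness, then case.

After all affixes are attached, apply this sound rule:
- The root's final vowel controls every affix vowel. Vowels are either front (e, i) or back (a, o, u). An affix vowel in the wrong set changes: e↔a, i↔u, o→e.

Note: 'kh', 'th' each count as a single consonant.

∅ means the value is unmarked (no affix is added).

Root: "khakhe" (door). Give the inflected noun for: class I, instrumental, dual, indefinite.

khakheeiviw

noun class = class I: zero marking, form stays khakhe.
Attach number dual -e → khakhee.
Attach definiteness indefinite -uv → khakheeuv.
Attach case instrumental -iw → khakheeuviw.
Apply vowel harmony: khakheeuviw → khakheeiviw.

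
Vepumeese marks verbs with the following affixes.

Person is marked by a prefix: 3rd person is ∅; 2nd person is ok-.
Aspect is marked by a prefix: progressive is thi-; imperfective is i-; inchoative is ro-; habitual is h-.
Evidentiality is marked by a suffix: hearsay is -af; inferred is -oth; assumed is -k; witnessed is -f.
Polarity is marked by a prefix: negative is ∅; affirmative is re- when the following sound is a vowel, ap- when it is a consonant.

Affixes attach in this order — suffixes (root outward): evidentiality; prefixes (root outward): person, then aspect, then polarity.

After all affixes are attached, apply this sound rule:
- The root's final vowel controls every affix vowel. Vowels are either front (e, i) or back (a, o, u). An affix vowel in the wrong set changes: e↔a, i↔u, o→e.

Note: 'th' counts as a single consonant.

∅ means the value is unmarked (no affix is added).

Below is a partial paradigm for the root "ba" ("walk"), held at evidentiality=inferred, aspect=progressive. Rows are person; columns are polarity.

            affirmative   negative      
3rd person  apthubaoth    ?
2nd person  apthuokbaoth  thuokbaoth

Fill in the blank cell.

Attach evidentiality inferred -oth → baoth.
person = 3rd person: zero marking, form stays baoth.
Attach aspect progressive thi- → thibaoth.
polarity = negative: zero marking, form stays thibaoth.
Apply vowel harmony: thibaoth → thubaoth.

thubaoth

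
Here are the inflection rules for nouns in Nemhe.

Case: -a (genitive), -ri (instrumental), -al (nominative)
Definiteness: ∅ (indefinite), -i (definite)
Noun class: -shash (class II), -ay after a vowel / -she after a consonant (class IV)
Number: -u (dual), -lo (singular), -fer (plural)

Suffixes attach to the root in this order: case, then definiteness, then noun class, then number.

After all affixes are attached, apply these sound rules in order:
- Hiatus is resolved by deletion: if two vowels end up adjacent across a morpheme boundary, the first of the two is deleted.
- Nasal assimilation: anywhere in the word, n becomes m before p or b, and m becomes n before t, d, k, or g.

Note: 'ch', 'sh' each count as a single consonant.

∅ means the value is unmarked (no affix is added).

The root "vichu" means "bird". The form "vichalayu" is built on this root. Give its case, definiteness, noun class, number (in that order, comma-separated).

nominative, definite, class IV, dual

Segment: vichu-al-i-ay-u.
case: -al → nominative.
definiteness: -i → definite.
noun class: -ay/she → class IV.
number: -u → dual.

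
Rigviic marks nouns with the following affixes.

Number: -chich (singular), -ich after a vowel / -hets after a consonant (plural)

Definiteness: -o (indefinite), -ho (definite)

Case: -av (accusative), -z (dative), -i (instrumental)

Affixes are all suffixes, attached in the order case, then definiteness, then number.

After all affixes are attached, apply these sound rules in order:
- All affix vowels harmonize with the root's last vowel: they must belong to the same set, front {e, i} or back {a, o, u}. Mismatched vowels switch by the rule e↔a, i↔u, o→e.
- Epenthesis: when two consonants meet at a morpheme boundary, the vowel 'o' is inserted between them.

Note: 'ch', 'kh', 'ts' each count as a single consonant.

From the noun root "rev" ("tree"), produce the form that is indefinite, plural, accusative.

Attach case accusative -av → revav.
Attach definiteness indefinite -o → revavo.
Attach number plural -ich (after vowel 'o') → revavoich.
Apply vowel harmony: revavoich → reveveich.
Epenthesis: no change.

reveveich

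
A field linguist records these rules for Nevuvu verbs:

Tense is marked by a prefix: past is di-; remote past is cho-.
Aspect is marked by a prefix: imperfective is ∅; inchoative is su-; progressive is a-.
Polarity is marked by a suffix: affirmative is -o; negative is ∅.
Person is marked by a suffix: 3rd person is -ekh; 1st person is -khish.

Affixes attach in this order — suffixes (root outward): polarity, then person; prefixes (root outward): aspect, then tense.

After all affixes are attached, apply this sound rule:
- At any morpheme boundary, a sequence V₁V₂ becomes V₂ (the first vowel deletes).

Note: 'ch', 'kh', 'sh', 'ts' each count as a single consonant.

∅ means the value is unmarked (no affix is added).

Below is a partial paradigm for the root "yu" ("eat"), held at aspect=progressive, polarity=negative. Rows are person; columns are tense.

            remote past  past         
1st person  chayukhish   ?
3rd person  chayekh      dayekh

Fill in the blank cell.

dayukhish

Attach aspect progressive a- → ayu.
Attach tense past di- → diayu.
polarity = negative: zero marking, form stays diayu.
Attach person 1st person -khish → diayukhish.
Apply vowel deletion: diayukhish → dayukhish.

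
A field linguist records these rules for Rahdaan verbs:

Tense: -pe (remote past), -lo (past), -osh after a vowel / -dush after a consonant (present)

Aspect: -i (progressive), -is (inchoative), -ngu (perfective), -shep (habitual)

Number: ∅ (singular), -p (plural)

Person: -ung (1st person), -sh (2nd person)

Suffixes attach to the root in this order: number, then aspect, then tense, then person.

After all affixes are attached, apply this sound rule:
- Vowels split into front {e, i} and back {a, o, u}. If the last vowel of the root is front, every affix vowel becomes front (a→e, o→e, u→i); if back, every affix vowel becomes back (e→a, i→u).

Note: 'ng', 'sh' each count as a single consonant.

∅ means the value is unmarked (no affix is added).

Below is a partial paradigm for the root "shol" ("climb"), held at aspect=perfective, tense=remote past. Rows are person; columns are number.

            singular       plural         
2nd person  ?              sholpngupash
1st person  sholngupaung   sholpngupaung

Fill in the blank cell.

sholngupash

number = singular: zero marking, form stays shol.
Attach aspect perfective -ngu → sholngu.
Attach tense remote past -pe → sholngupe.
Attach person 2nd person -sh → sholngupesh.
Apply vowel harmony: sholngupesh → sholngupash.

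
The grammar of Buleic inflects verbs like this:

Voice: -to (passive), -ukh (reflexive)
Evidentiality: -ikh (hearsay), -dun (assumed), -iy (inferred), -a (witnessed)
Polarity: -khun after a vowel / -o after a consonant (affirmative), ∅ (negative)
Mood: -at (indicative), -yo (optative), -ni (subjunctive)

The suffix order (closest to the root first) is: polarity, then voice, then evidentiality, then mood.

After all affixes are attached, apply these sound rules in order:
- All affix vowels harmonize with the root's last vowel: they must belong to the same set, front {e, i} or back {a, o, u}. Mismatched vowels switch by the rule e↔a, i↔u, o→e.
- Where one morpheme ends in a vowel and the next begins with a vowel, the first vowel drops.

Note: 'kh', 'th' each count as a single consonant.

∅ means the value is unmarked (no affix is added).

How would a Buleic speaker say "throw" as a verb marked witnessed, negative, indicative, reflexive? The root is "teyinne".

polarity = negative: zero marking, form stays teyinne.
Attach voice reflexive -ukh → teyinneukh.
Attach evidentiality witnessed -a → teyinneukha.
Attach mood indicative -at → teyinneukhaat.
Apply vowel harmony: teyinneukhaat → teyinneikheet.
Apply vowel deletion: teyinneikheet → teyinnikhet.

teyinnikhet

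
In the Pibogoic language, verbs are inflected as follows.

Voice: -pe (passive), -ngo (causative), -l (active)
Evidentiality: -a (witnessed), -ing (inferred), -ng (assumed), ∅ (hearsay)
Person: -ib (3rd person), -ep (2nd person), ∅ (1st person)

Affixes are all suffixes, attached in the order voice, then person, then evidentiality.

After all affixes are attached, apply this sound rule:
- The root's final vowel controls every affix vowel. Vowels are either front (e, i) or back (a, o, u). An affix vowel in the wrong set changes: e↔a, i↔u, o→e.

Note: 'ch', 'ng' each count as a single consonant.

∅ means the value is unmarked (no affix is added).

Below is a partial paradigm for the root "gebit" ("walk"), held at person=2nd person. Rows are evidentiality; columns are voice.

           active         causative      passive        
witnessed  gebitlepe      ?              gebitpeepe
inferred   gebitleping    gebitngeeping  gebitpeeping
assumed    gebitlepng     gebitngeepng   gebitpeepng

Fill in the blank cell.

gebitngeepe

Attach voice causative -ngo → gebitngo.
Attach person 2nd person -ep → gebitngoep.
Attach evidentiality witnessed -a → gebitngoepa.
Apply vowel harmony: gebitngoepa → gebitngeepe.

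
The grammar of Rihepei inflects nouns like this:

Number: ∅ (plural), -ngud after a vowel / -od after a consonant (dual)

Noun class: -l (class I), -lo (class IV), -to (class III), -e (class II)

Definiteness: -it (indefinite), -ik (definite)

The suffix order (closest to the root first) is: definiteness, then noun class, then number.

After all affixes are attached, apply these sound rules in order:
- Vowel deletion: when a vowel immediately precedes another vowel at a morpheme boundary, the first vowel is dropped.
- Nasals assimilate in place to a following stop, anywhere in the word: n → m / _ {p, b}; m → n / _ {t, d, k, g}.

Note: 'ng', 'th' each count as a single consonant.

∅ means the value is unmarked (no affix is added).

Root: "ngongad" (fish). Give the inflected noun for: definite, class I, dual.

ngongadiklod

Attach definiteness definite -ik → ngongadik.
Attach noun class class I -l → ngongadikl.
Attach number dual -od (after consonant 'l') → ngongadiklod.
Vowel deletion: no change.
Nasal assimilation: no change.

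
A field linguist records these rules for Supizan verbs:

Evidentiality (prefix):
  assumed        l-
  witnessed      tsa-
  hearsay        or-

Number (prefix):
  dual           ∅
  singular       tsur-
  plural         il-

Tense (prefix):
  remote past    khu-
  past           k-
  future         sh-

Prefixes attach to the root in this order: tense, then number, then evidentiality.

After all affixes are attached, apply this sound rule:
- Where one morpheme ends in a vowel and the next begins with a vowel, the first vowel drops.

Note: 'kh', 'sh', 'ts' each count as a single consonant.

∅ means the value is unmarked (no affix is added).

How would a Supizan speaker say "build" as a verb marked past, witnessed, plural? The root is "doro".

tsilkdoro

Attach tense past k- → kdoro.
Attach number plural il- → ilkdoro.
Attach evidentiality witnessed tsa- → tsailkdoro.
Apply vowel deletion: tsailkdoro → tsilkdoro.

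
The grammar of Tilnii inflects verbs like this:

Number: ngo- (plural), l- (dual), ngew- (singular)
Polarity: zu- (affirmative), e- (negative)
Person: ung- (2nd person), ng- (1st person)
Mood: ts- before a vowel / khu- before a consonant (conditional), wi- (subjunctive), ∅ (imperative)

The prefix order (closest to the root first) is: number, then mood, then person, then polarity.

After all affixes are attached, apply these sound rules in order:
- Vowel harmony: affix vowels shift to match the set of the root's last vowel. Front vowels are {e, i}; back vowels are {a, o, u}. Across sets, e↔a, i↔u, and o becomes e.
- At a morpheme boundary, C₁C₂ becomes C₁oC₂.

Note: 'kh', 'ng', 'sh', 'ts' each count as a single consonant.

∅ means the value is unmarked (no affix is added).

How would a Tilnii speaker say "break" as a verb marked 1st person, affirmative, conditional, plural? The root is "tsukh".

zungokhungotsukh

Attach number plural ngo- → ngotsukh.
Attach mood conditional khu- (before consonant 'ng') → khungotsukh.
Attach person 1st person ng- → ngkhungotsukh.
Attach polarity affirmative zu- → zungkhungotsukh.
Vowel harmony: no change.
Apply epenthesis: zungkhungotsukh → zungokhungotsukh.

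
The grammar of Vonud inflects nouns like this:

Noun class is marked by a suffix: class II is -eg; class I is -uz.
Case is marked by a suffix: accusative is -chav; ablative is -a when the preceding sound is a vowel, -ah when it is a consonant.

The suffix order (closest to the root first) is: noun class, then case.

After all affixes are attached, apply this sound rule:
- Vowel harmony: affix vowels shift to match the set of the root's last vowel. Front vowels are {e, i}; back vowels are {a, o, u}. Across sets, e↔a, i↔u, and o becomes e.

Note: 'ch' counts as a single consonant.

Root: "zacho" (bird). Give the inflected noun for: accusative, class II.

zachoagchav

Attach noun class class II -eg → zachoeg.
Attach case accusative -chav → zachoegchav.
Apply vowel harmony: zachoegchav → zachoagchav.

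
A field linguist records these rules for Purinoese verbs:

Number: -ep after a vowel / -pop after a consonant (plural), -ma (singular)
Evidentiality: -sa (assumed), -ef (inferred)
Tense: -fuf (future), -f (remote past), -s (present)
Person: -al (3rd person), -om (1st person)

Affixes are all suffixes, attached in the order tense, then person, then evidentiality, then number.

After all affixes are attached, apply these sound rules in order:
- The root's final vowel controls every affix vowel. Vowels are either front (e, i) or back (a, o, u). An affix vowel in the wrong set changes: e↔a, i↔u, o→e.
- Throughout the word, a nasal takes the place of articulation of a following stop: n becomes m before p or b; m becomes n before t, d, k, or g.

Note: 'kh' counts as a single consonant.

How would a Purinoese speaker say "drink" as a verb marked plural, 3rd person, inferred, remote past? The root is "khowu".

khowufalafpop

Attach tense remote past -f → khowuf.
Attach person 3rd person -al → khowufal.
Attach evidentiality inferred -ef → khowufalef.
Attach number plural -pop (after consonant 'f') → khowufalefpop.
Apply vowel harmony: khowufalefpop → khowufalafpop.
Nasal assimilation: no change.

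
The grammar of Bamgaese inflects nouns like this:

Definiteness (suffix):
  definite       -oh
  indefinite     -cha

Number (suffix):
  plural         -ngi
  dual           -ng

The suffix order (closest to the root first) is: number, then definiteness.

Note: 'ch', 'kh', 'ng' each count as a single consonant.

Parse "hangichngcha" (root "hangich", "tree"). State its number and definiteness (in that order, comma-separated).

Segment: hangich-ng-cha.
number: -ng → dual.
definiteness: -cha → indefinite.

dual, indefinite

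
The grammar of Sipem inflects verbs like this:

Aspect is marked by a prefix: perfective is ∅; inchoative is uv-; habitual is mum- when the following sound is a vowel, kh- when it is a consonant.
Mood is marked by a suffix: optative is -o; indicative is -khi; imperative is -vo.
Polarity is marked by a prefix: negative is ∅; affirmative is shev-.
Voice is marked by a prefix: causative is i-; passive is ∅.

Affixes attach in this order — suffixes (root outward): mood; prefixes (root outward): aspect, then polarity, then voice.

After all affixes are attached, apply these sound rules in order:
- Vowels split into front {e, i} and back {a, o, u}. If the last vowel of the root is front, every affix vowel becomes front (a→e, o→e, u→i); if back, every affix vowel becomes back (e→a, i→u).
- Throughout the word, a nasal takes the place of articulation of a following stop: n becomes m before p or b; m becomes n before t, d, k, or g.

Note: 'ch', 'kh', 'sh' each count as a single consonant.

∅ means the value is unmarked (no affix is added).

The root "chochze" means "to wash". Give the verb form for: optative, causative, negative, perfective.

ichochzee

aspect = perfective: zero marking, form stays chochze.
Attach mood optative -o → chochzeo.
polarity = negative: zero marking, form stays chochzeo.
Attach voice causative i- → ichochzeo.
Apply vowel harmony: ichochzeo → ichochzee.
Nasal assimilation: no change.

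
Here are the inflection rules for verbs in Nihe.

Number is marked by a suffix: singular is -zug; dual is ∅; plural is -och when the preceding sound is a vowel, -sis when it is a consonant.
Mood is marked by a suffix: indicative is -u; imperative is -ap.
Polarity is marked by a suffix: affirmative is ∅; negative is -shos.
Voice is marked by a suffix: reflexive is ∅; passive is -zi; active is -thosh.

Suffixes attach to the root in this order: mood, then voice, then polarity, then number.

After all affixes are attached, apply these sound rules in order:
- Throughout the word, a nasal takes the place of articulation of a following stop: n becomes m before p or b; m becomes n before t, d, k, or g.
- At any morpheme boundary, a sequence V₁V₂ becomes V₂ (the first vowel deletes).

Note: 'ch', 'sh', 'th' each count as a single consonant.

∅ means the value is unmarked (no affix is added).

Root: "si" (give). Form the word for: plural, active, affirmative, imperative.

sapthoshsis

Attach mood imperative -ap → siap.
Attach voice active -thosh → siapthosh.
polarity = affirmative: zero marking, form stays siapthosh.
Attach number plural -sis (after consonant 'sh') → siapthoshsis.
Nasal assimilation: no change.
Apply vowel deletion: siapthoshsis → sapthoshsis.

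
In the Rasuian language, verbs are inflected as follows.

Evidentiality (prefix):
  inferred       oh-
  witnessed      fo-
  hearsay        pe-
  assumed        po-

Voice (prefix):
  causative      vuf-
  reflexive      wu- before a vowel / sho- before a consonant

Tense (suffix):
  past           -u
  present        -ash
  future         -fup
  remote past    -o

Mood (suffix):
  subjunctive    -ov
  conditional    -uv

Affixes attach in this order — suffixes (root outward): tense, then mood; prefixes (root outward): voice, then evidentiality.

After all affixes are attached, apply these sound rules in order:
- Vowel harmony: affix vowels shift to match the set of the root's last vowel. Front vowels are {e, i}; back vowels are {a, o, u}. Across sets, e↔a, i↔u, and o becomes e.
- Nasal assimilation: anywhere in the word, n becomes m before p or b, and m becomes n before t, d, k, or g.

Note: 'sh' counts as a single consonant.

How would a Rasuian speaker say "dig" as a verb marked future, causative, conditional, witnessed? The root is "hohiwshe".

Attach tense future -fup → hohiwshefup.
Attach voice causative vuf- → vufhohiwshefup.
Attach evidentiality witnessed fo- → fovufhohiwshefup.
Attach mood conditional -uv → fovufhohiwshefupuv.
Apply vowel harmony: fovufhohiwshefupuv → fevifhohiwshefipiv.
Nasal assimilation: no change.

fevifhohiwshefipiv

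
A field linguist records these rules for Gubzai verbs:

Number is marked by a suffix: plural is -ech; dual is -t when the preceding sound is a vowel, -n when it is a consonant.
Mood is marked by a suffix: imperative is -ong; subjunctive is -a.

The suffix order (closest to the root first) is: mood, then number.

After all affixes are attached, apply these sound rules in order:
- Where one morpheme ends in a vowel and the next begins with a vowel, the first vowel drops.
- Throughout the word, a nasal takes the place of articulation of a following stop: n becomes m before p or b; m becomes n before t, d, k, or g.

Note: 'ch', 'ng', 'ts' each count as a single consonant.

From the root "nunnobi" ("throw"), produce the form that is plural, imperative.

nunnobongech

Attach mood imperative -ong → nunnobiong.
Attach number plural -ech → nunnobiongech.
Apply vowel deletion: nunnobiongech → nunnobongech.
Nasal assimilation: no change.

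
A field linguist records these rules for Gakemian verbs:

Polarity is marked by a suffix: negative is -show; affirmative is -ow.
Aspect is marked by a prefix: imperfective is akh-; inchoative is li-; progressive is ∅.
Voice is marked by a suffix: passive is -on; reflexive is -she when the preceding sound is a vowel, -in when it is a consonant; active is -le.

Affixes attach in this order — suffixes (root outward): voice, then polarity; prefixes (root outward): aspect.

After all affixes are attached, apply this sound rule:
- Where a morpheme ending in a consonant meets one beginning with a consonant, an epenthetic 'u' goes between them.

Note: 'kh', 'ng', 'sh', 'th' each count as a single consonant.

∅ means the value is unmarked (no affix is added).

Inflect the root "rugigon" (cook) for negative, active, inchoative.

lirugigonuleshow

Attach voice active -le → rugigonle.
Attach aspect inchoative li- → lirugigonle.
Attach polarity negative -show → lirugigonleshow.
Apply epenthesis: lirugigonleshow → lirugigonuleshow.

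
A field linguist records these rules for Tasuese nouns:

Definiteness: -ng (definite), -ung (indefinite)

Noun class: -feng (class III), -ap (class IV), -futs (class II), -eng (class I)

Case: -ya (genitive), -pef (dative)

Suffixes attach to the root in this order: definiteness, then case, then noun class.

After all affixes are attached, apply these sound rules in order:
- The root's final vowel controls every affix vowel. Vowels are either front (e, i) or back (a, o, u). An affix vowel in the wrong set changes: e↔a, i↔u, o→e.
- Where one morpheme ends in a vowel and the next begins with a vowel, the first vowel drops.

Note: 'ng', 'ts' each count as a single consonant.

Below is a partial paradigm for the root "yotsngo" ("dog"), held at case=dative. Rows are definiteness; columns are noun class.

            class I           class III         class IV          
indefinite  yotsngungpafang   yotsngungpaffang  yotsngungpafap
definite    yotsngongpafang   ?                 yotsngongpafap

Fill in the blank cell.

Attach definiteness definite -ng → yotsngong.
Attach case dative -pef → yotsngongpef.
Attach noun class class III -feng → yotsngongpeffeng.
Apply vowel harmony: yotsngongpeffeng → yotsngongpaffang.
Vowel deletion: no change.

yotsngongpaffang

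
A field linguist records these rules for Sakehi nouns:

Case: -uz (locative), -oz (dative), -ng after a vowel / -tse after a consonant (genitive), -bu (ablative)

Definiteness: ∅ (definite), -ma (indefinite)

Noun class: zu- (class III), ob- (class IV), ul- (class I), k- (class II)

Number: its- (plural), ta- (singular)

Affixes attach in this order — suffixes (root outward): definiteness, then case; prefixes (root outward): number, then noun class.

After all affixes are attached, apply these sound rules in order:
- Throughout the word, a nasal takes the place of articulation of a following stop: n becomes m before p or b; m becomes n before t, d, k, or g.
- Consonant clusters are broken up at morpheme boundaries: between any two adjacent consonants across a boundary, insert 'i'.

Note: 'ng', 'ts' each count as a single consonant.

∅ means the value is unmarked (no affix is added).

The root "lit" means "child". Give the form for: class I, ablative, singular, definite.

ulitalitibu

Attach number singular ta- → talit.
Attach noun class class I ul- → ultalit.
definiteness = definite: zero marking, form stays ultalit.
Attach case ablative -bu → ultalitbu.
Nasal assimilation: no change.
Apply epenthesis: ultalitbu → ulitalitibu.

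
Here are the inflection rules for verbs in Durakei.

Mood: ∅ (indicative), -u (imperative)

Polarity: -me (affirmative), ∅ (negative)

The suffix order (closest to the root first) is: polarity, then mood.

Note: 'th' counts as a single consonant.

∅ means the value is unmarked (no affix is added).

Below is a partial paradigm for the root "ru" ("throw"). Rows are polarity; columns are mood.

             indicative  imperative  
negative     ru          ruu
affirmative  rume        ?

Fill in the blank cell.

rumeu

Attach polarity affirmative -me → rume.
Attach mood imperative -u → rumeu.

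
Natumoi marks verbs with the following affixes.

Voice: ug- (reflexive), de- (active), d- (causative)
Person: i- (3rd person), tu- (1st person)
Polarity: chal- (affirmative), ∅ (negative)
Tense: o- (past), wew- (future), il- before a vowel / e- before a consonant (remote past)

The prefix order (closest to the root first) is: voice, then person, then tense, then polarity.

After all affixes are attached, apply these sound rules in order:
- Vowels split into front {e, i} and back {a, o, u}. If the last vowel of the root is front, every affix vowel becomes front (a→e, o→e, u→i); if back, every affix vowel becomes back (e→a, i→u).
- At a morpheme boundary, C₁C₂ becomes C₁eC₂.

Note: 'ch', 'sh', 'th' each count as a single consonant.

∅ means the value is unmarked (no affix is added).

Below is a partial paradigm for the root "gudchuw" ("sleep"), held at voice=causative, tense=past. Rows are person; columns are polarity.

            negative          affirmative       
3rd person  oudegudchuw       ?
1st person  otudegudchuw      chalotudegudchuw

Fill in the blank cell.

Attach voice causative d- → dgudchuw.
Attach person 3rd person i- → idgudchuw.
Attach tense past o- → oidgudchuw.
Attach polarity affirmative chal- → chaloidgudchuw.
Apply vowel harmony: chaloidgudchuw → chaloudgudchuw.
Apply epenthesis: chaloudgudchuw → chaloudegudchuw.

chaloudegudchuw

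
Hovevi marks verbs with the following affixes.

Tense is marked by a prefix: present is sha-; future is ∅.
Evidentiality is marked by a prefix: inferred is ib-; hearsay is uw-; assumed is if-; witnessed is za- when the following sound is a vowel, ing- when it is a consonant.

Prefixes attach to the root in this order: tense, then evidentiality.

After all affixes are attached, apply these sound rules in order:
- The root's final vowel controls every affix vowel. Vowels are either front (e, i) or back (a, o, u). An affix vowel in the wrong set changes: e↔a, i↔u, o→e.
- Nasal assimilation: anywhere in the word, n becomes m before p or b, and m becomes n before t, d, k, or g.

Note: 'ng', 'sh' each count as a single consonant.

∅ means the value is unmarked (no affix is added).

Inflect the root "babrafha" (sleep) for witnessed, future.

tense = future: zero marking, form stays babrafha.
Attach evidentiality witnessed ing- (before consonant 'b') → ingbabrafha.
Apply vowel harmony: ingbabrafha → ungbabrafha.
Nasal assimilation: no change.

ungbabrafha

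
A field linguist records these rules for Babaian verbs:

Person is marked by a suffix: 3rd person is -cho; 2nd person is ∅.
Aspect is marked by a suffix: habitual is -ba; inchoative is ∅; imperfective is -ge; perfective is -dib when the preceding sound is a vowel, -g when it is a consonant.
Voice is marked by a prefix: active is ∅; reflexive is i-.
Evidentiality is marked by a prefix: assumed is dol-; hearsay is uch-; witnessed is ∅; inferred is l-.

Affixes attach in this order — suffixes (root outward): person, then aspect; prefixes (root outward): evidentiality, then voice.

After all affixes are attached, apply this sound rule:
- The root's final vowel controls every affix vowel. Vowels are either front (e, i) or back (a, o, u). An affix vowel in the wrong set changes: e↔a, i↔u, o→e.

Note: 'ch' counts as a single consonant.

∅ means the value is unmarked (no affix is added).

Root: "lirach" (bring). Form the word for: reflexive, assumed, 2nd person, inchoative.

udollirach

person = 2nd person: zero marking, form stays lirach.
Attach evidentiality assumed dol- → dollirach.
aspect = inchoative: zero marking, form stays dollirach.
Attach voice reflexive i- → idollirach.
Apply vowel harmony: idollirach → udollirach.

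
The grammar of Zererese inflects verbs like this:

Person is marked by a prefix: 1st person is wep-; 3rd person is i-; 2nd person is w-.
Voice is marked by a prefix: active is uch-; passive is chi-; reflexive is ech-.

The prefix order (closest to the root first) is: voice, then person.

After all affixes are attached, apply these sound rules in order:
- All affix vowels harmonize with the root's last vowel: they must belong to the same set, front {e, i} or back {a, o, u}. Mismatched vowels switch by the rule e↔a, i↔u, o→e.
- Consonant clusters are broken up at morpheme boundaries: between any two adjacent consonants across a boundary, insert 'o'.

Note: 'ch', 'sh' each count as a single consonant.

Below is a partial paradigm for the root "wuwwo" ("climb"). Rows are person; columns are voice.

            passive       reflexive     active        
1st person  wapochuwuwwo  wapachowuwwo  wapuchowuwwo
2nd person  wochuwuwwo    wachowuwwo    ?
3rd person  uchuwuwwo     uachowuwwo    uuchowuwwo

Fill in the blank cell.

wuchowuwwo

Attach voice active uch- → uchwuwwo.
Attach person 2nd person w- → wuchwuwwo.
Vowel harmony: no change.
Apply epenthesis: wuchwuwwo → wuchowuwwo.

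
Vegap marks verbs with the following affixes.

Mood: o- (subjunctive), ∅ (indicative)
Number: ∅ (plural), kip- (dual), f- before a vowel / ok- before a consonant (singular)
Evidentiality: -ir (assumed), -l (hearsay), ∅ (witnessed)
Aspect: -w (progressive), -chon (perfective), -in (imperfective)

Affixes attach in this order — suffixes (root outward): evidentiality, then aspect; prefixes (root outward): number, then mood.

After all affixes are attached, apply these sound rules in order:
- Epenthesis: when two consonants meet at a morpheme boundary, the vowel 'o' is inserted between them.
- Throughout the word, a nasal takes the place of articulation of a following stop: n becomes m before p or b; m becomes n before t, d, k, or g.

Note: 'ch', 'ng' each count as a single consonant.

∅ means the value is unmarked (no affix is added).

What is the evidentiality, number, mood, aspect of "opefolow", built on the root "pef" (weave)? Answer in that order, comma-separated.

hearsay, plural, subjunctive, progressive

Segment: o-pef-l-w.
evidentiality: -l → hearsay.
number: ∅ → plural.
mood: o- → subjunctive.
aspect: -w → progressive.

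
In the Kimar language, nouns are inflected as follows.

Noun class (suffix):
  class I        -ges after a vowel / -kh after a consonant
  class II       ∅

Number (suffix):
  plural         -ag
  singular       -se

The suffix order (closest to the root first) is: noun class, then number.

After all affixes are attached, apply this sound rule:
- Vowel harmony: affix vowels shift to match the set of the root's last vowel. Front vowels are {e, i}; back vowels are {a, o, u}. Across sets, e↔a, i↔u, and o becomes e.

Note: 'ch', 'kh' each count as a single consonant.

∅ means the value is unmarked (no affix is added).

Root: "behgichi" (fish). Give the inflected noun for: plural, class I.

behgichigeseg

Attach noun class class I -ges (after vowel 'i') → behgichiges.
Attach number plural -ag → behgichigesag.
Apply vowel harmony: behgichigesag → behgichigeseg.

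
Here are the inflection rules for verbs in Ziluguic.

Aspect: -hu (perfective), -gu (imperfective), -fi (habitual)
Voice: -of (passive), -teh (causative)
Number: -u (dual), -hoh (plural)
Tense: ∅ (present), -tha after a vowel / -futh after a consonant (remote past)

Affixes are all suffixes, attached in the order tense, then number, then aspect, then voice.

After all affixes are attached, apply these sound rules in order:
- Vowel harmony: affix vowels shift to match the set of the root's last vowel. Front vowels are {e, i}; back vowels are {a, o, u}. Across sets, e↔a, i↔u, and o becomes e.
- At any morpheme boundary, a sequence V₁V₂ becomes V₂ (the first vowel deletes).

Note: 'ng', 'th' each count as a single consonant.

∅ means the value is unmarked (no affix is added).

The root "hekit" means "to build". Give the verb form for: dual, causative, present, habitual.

hekitifiteh

tense = present: zero marking, form stays hekit.
Attach number dual -u → hekitu.
Attach aspect habitual -fi → hekitufi.
Attach voice causative -teh → hekitufiteh.
Apply vowel harmony: hekitufiteh → hekitifiteh.
Vowel deletion: no change.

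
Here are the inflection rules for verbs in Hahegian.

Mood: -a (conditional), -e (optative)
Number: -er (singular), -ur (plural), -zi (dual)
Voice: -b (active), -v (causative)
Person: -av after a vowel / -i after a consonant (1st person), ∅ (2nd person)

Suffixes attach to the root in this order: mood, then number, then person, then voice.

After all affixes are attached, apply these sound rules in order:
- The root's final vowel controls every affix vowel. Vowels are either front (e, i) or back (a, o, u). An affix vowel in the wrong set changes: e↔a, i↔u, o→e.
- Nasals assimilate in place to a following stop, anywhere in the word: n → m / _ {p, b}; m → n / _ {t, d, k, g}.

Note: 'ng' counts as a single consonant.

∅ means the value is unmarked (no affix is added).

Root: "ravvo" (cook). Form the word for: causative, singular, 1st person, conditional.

ravvoaaruv

Attach mood conditional -a → ravvoa.
Attach number singular -er → ravvoaer.
Attach person 1st person -i (after consonant 'r') → ravvoaeri.
Attach voice causative -v → ravvoaeriv.
Apply vowel harmony: ravvoaeriv → ravvoaaruv.
Nasal assimilation: no change.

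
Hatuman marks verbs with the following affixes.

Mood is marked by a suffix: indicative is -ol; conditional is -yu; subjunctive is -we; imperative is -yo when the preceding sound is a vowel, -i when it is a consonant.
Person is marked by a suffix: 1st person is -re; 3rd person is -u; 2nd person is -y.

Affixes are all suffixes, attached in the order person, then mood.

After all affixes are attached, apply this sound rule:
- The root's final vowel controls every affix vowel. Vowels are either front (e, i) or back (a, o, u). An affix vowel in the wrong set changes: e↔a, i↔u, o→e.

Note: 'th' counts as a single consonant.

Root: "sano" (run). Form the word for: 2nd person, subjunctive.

sanoywa

Attach person 2nd person -y → sanoy.
Attach mood subjunctive -we → sanoywe.
Apply vowel harmony: sanoywe → sanoywa.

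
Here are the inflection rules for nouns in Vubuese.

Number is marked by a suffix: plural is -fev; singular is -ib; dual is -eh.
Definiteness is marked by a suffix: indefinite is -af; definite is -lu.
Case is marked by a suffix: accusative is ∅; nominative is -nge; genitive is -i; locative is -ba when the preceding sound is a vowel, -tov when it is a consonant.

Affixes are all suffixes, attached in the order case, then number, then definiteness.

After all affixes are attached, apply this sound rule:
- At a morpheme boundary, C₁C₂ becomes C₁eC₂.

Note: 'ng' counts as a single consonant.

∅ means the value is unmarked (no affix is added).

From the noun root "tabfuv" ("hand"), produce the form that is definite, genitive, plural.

Attach case genitive -i → tabfuvi.
Attach number plural -fev → tabfuvifev.
Attach definiteness definite -lu → tabfuvifevlu.
Apply epenthesis: tabfuvifevlu → tabfuvifevelu.

tabfuvifevelu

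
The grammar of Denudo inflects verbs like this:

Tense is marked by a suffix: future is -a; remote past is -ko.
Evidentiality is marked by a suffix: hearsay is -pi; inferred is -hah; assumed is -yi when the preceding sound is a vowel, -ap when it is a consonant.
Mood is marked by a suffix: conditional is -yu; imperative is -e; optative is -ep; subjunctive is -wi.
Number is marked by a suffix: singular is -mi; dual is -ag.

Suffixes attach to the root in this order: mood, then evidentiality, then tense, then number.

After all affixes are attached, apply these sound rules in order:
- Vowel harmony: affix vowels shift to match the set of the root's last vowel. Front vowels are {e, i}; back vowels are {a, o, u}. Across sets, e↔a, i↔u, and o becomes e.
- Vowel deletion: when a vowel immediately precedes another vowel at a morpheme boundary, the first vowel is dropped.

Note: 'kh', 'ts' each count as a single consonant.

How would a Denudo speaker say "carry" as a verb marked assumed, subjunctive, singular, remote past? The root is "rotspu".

Attach mood subjunctive -wi → rotspuwi.
Attach evidentiality assumed -yi (after vowel 'i') → rotspuwiyi.
Attach tense remote past -ko → rotspuwiyiko.
Attach number singular -mi → rotspuwiyikomi.
Apply vowel harmony: rotspuwiyikomi → rotspuwuyukomu.
Vowel deletion: no change.

rotspuwuyukomu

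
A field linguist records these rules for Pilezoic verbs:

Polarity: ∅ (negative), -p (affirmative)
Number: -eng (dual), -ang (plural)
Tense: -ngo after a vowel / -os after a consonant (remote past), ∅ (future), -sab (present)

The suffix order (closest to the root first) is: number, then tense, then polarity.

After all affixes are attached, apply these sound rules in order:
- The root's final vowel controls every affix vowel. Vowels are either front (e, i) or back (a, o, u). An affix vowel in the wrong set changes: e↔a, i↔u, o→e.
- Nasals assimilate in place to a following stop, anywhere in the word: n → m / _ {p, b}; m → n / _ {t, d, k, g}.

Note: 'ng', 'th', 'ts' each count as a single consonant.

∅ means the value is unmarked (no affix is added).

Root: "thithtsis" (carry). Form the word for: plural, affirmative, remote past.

Attach number plural -ang → thithtsisang.
Attach tense remote past -os (after consonant 'ng') → thithtsisangos.
Attach polarity affirmative -p → thithtsisangosp.
Apply vowel harmony: thithtsisangosp → thithtsisengesp.
Nasal assimilation: no change.

thithtsisengesp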